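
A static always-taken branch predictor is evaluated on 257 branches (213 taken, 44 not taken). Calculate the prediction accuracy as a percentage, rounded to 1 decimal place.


Predictor: always-taken
Correct predictions = 213
Accuracy = 213 / 257 * 100 = 82.9%

82.9


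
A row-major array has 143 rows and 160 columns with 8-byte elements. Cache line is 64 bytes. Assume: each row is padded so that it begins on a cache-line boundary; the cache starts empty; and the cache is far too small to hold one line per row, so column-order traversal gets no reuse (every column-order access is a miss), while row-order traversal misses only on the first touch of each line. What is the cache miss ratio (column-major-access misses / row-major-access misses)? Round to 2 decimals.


Each row occupies 160 * 8 = 1280 bytes and starts on a line boundary, so it spans ceil(1280 / 64) = 20 cache lines.
Row-major traversal misses (one per line touched): 143 * ceil(160 * 8 / 64) = 2860
Column-major traversal misses (no reuse, every access misses): 143 * 160 = 22880
Ratio = 22880 / 2860 = 8.0

8.0


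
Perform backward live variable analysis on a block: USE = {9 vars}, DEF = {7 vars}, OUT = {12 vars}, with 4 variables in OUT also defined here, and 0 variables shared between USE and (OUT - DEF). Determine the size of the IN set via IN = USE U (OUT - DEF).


OUT - DEF: 12 - 4 = 8
|IN| = |USE| + |OUT - DEF| - |USE ∩ (OUT - DEF)| = 9 + 8 - 0 = 17

17


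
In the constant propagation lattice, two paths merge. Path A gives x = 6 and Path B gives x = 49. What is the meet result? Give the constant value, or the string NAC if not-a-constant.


Meet operation: if both paths give the same constant, result is that constant; if they differ, result is NAC (not-a-constant).
Path A: 6, Path B: 49 -> differ
Result: not-a-constant -> NAC

NAC


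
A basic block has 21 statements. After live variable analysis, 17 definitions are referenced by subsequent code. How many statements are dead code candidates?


Dead code = total statements - live definitions
= 21 - 17 = 4

4


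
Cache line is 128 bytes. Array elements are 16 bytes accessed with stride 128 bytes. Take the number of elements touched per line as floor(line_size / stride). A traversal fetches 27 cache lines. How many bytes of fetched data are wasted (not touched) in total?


Elements per line = floor(128 / 128) = 1
Bytes used per line = 1 * 16 = 16
Wasted per line = 128 - 16 = 112
Total wasted = 112 * 27 = 3024

3024


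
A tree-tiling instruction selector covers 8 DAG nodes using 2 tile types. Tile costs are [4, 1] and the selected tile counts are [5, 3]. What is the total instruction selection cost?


Total cost = sum(count_i * cost_i)
= 5*4 + 3*1
= 23

23


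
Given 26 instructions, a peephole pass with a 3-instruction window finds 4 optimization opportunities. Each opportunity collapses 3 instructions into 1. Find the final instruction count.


Each match removes 2 instructions.
Total removed = 4 * 2 = 8
Remaining = 26 - 8 = 18

18


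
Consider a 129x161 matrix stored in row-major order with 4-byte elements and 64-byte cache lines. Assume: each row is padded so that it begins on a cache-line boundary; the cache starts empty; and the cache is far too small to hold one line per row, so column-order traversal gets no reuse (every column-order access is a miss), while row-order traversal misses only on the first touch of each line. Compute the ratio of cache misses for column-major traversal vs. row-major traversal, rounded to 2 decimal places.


Each row occupies 161 * 4 = 644 bytes and starts on a line boundary, so it spans ceil(644 / 64) = 11 cache lines.
Row-major traversal misses (one per line touched): 129 * ceil(161 * 4 / 64) = 1419
Column-major traversal misses (no reuse, every access misses): 129 * 161 = 20769
Ratio = 20769 / 1419 = 14.64

14.64


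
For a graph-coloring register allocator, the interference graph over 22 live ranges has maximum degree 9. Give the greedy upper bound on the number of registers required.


Greedy coloring never needs more than (max_degree + 1) colors: when coloring a vertex, at most max_degree neighbors are already colored.
Upper bound = 9 + 1 = 10

10


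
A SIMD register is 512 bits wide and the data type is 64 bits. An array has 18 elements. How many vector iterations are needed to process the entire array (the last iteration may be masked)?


Width = 512 / 64 = 8 elements per vector op
Iterations = ceil(18 / 8) = 3

3


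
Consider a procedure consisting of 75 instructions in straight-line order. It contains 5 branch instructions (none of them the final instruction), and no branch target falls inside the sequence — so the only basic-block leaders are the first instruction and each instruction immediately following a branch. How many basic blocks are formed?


With no in-sequence branch targets, the leaders are the first instruction plus the instruction after each branch.
Number of basic blocks = branches + 1
= 5 + 1 = 6

6


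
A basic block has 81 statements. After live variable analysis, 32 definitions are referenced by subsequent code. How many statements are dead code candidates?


Dead code = total statements - live definitions
= 81 - 32 = 49

49


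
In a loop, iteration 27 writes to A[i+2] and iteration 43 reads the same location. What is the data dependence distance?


Distance = read iteration - write iteration
= 43 - 27 = 16

16


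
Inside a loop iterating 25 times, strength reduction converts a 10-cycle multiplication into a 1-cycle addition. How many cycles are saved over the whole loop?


Per-iteration saving = 10 - 1 = 9
Total saved = 25 * 9 = 225

225


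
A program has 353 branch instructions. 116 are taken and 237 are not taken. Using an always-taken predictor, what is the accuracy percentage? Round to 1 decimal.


Predictor: always-taken
Correct predictions = 116
Accuracy = 116 / 353 * 100 = 32.9%

32.9


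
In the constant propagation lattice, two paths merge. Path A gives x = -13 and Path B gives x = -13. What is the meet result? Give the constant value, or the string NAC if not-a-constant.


Meet operation: if both paths give the same constant, result is that constant; if they differ, result is NAC (not-a-constant).
Path A: -13, Path B: -13 -> equal
Result: constant -> -13

-13


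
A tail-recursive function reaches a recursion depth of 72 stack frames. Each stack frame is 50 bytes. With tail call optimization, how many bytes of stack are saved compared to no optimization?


Without TCO: 72 * 50 = 3600 bytes
With TCO: reuse 1 frame = 50 bytes
Savings = 3600 - 50 = 3550

3550


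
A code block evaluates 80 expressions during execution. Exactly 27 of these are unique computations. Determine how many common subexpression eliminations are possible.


CSE count = total expressions - unique expressions
= 80 - 27 = 53

53


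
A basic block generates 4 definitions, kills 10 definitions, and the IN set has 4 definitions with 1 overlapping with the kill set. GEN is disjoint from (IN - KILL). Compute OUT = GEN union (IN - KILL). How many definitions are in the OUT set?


IN - KILL: 4 - 1 = 3 surviving definitions
OUT = GEN + surviving = 4 + 3 = 7

7


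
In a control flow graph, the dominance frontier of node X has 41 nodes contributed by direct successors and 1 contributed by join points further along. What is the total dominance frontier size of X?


DF(X) = direct successor contributions + join point contributions
= 41 + 1 = 42

42


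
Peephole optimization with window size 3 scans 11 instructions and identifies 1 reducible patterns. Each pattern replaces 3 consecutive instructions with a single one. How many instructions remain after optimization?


Each match removes 2 instructions.
Total removed = 1 * 2 = 2
Remaining = 11 - 2 = 9

9


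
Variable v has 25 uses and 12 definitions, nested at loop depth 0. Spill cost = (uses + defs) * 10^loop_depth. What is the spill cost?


uses + defs = 25 + 12 = 37
10^0 = 1
Spill cost = 37 * 1 = 37

37


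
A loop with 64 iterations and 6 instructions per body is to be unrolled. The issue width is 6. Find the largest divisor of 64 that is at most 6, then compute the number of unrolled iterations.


Largest divisor of 64 <= 6 is 4
New iterations = 64 / 4 = 16

16


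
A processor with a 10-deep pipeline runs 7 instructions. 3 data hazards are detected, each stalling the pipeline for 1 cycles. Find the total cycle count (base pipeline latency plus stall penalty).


Base cycles = 10 + 7 - 1 = 16
Total stalls = 3 * 1 = 3
Total = 16 + 3 = 19

19


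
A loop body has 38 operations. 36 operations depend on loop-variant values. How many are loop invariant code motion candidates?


Invariant candidates = total - loop-dependent
= 38 - 36 = 2

2


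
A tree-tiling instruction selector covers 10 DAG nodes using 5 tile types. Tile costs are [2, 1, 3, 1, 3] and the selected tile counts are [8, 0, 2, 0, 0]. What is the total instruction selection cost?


Total cost = sum(count_i * cost_i)
= 8*2 + 0*1 + 2*3 + 0*1 + 0*3
= 22

22


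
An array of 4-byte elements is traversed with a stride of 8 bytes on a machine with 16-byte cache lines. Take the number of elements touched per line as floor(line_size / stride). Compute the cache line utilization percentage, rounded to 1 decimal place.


Elements per cache line = floor(16 / 8) = 2
Bytes used = 2 * 4 = 8
Utilization = 8 / 16 * 100 = 50.0%

50.0


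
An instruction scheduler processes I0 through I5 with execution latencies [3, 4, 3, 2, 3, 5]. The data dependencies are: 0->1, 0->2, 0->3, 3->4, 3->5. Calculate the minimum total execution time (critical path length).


Compute longest path through dependency graph: dist(Ik) = max over predecessors of dist + latency(Ik).
dist(I0) = latency 3 = 3
dist(I1) = dist(I0) + 4 = 3 + 4 = 7
dist(I2) = dist(I0) + 3 = 3 + 3 = 6
dist(I3) = dist(I0) + 2 = 3 + 2 = 5
dist(I4) = dist(I3) + 3 = 5 + 3 = 8
dist(I5) = dist(I3) + 5 = 5 + 5 = 10
Critical path = max dist = 10

10


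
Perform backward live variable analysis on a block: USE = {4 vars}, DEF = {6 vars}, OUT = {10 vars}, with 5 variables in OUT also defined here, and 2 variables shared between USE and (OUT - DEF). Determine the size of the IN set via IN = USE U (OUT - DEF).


OUT - DEF: 10 - 5 = 5
|IN| = |USE| + |OUT - DEF| - |USE ∩ (OUT - DEF)| = 4 + 5 - 2 = 7

7


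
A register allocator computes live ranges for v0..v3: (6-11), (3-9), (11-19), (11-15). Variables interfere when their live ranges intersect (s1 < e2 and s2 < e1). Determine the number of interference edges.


Check all pairs for overlapping intervals.
Two intervals (s1,e1) and (s2,e2) overlap if s1 < e2 and s2 < e1.
v0 (6-11) vs v1..v3: overlaps v1 -> 1
v1 (3-9) vs v2..v3: overlaps none -> 0
v2 (11-19) vs v3: overlaps v3 -> 1
Total overlapping pairs = 1 + 0 + 1 = 2

2


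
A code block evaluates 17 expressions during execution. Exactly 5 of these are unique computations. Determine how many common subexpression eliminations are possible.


CSE count = total expressions - unique expressions
= 17 - 5 = 12

12


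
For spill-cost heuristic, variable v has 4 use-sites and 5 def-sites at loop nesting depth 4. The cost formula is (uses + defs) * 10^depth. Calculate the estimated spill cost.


uses + defs = 4 + 5 = 9
10^4 = 10000
Spill cost = 9 * 10000 = 90000

90000


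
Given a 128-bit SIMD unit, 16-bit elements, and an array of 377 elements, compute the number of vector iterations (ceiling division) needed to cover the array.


Width = 128 / 16 = 8 elements per vector op
Iterations = ceil(377 / 8) = 48

48


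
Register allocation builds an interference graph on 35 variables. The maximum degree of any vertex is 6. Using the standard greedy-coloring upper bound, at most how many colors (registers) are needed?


Greedy coloring never needs more than (max_degree + 1) colors: when coloring a vertex, at most max_degree neighbors are already colored.
Upper bound = 6 + 1 = 7

7


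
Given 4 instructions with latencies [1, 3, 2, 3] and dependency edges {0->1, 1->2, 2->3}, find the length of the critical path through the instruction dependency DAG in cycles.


Compute longest path through dependency graph: dist(Ik) = max over predecessors of dist + latency(Ik).
dist(I0) = latency 1 = 1
dist(I1) = dist(I0) + 3 = 1 + 3 = 4
dist(I2) = dist(I1) + 2 = 4 + 2 = 6
dist(I3) = dist(I2) + 3 = 6 + 3 = 9
Critical path = max dist = 9

9


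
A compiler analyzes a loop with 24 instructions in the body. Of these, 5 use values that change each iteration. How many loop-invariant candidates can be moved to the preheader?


Invariant candidates = total - loop-dependent
= 24 - 5 = 19

19


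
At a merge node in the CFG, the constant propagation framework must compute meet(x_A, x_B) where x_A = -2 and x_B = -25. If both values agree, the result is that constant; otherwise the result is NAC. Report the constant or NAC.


Meet operation: if both paths give the same constant, result is that constant; if they differ, result is NAC (not-a-constant).
Path A: -2, Path B: -25 -> differ
Result: not-a-constant -> NAC

NAC


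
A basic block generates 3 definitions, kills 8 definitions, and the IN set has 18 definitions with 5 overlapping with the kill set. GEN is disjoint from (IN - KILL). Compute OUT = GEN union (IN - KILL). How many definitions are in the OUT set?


IN - KILL: 18 - 5 = 13 surviving definitions
OUT = GEN + surviving = 3 + 13 = 16

16


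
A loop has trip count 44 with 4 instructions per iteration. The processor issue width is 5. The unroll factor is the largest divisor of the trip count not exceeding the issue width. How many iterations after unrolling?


Largest divisor of 44 <= 5 is 4
New iterations = 44 / 4 = 11

11


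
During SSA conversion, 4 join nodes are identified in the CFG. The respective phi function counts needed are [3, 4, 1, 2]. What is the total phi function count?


Total phi functions = sum of phi functions at each join node
= 3 + 4 + 1 + 2 = 10

10


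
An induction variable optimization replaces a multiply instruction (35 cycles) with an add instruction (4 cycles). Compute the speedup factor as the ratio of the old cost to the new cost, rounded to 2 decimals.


Ratio = mult_cost / add_cost = 35 / 4 = 8.75

8.75


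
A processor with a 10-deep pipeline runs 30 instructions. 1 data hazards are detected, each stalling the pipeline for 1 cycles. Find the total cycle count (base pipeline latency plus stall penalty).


Base cycles = 10 + 30 - 1 = 39
Total stalls = 1 * 1 = 1
Total = 39 + 1 = 40

40


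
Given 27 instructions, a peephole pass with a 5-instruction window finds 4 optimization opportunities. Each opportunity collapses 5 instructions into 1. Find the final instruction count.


Each match removes 4 instructions.
Total removed = 4 * 4 = 16
Remaining = 27 - 16 = 11

11


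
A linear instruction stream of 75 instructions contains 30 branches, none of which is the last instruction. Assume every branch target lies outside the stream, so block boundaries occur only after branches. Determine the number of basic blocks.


With no in-sequence branch targets, the leaders are the first instruction plus the instruction after each branch.
Number of basic blocks = branches + 1
= 30 + 1 = 31

31


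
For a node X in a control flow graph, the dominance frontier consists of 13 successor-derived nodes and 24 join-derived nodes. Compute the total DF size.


DF(X) = direct successor contributions + join point contributions
= 13 + 24 = 37

37


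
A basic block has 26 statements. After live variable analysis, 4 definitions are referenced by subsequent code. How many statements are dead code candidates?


Dead code = total statements - live definitions
= 26 - 4 = 22

22


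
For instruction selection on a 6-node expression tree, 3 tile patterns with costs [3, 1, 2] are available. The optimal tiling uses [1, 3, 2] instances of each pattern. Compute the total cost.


Total cost = sum(count_i * cost_i)
= 1*3 + 3*1 + 2*2
= 10

10


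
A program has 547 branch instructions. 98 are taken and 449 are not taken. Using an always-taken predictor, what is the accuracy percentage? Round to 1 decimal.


Predictor: always-taken
Correct predictions = 98
Accuracy = 98 / 547 * 100 = 17.9%

17.9


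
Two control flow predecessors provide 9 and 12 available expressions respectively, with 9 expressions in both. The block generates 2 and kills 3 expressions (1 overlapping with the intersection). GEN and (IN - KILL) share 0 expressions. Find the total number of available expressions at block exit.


IN = intersection of predecessors = 9
IN - KILL = 9 - 1 = 8
|OUT| = |GEN| + |IN - KILL| - |GEN ∩ (IN - KILL)| = 2 + 8 - 0 = 10

10


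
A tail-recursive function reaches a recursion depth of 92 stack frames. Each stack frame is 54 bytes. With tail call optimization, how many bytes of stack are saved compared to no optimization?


Without TCO: 92 * 54 = 4968 bytes
With TCO: reuse 1 frame = 54 bytes
Savings = 4968 - 54 = 4914

4914


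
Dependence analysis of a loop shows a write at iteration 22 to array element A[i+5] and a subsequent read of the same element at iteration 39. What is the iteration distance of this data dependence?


Distance = read iteration - write iteration
= 39 - 22 = 17

17


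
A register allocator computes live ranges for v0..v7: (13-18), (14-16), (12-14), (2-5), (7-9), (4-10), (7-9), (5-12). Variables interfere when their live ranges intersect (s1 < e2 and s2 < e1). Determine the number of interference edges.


Check all pairs for overlapping intervals.
Two intervals (s1,e1) and (s2,e2) overlap if s1 < e2 and s2 < e1.
v0 (13-18) vs v1..v7: overlaps v1, v2 -> 2
v1 (14-16) vs v2..v7: overlaps none -> 0
v2 (12-14) vs v3..v7: overlaps none -> 0
v3 (2-5) vs v4..v7: overlaps v5 -> 1
v4 (7-9) vs v5..v7: overlaps v5, v6, v7 -> 3
v5 (4-10) vs v6..v7: overlaps v6, v7 -> 2
v6 (7-9) vs v7: overlaps v7 -> 1
Total overlapping pairs = 2 + 0 + 0 + 1 + 3 + 2 + 1 = 9

9


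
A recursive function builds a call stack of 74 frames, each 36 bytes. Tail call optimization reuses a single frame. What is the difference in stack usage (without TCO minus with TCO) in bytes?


Without TCO: 74 * 36 = 2664 bytes
With TCO: reuse 1 frame = 36 bytes
Savings = 2664 - 36 = 2628

2628


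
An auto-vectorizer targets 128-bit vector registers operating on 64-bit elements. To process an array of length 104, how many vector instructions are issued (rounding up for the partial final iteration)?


Width = 128 / 64 = 2 elements per vector op
Iterations = ceil(104 / 2) = 52

52


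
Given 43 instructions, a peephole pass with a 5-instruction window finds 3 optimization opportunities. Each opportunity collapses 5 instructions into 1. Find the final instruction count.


Each match removes 4 instructions.
Total removed = 3 * 4 = 12
Remaining = 43 - 12 = 31

31


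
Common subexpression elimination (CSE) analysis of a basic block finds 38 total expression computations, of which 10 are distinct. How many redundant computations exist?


CSE count = total expressions - unique expressions
= 38 - 10 = 28

28


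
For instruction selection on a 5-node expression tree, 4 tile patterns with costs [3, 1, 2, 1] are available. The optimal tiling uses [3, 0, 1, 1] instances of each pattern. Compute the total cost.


Total cost = sum(count_i * cost_i)
= 3*3 + 0*1 + 1*2 + 1*1
= 12

12


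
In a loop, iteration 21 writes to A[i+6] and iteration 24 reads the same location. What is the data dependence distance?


Distance = read iteration - write iteration
= 24 - 21 = 3

3


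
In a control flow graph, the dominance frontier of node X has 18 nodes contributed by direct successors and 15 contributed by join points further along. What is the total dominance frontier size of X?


DF(X) = direct successor contributions + join point contributions
= 18 + 15 = 33

33


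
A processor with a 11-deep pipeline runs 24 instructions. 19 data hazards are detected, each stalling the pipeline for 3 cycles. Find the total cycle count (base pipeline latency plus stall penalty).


Base cycles = 11 + 24 - 1 = 34
Total stalls = 19 * 3 = 57
Total = 34 + 57 = 91

91


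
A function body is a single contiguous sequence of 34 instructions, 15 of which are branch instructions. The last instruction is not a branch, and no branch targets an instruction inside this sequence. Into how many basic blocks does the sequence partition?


With no in-sequence branch targets, the leaders are the first instruction plus the instruction after each branch.
Number of basic blocks = branches + 1
= 15 + 1 = 16

16


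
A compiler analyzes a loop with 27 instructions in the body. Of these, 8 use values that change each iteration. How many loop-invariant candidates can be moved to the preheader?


Invariant candidates = total - loop-dependent
= 27 - 8 = 19

19


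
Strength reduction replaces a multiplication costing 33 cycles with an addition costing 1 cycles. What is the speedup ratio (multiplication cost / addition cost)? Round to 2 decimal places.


Ratio = mult_cost / add_cost = 33 / 1 = 33.0

33.0


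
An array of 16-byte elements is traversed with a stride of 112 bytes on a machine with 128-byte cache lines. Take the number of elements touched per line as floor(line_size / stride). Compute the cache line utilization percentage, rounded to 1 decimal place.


Elements per cache line = floor(128 / 112) = 1
Bytes used = 1 * 16 = 16
Utilization = 16 / 128 * 100 = 12.5%

12.5


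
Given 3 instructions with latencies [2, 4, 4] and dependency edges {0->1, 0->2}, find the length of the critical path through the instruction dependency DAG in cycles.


Compute longest path through dependency graph: dist(Ik) = max over predecessors of dist + latency(Ik).
dist(I0) = latency 2 = 2
dist(I1) = dist(I0) + 4 = 2 + 4 = 6
dist(I2) = dist(I0) + 4 = 2 + 4 = 6
Critical path = max dist = 6

6


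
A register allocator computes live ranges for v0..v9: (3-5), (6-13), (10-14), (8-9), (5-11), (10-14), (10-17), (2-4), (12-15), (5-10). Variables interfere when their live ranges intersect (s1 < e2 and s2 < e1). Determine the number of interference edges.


Check all pairs for overlapping intervals.
Two intervals (s1,e1) and (s2,e2) overlap if s1 < e2 and s2 < e1.
v0 (3-5) vs v1..v9: overlaps v7 -> 1
v1 (6-13) vs v2..v9: overlaps v2, v3, v4, v5, v6, v8, v9 -> 7
v2 (10-14) vs v3..v9: overlaps v4, v5, v6, v8 -> 4
v3 (8-9) vs v4..v9: overlaps v4, v9 -> 2
v4 (5-11) vs v5..v9: overlaps v5, v6, v9 -> 3
v5 (10-14) vs v6..v9: overlaps v6, v8 -> 2
v6 (10-17) vs v7..v9: overlaps v8 -> 1
v7 (2-4) vs v8..v9: overlaps none -> 0
v8 (12-15) vs v9: overlaps none -> 0
Total overlapping pairs = 1 + 7 + 4 + 2 + 3 + 2 + 1 + 0 + 0 = 20

20


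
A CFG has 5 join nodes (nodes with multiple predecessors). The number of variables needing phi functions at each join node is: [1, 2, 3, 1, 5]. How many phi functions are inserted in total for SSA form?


Total phi functions = sum of phi functions at each join node
= 1 + 2 + 3 + 1 + 5 = 12

12


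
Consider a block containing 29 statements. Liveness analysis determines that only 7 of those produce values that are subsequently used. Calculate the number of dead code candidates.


Dead code = total statements - live definitions
= 29 - 7 = 22

22


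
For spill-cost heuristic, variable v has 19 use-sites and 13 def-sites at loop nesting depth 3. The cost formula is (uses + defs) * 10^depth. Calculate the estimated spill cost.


uses + defs = 19 + 13 = 32
10^3 = 1000
Spill cost = 32 * 1000 = 32000

32000


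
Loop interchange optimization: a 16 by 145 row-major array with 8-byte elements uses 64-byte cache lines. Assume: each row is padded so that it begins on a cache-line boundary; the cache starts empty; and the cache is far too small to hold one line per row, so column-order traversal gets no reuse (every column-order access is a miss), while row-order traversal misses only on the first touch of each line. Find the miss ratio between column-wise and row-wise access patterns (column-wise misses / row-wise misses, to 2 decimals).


Each row occupies 145 * 8 = 1160 bytes and starts on a line boundary, so it spans ceil(1160 / 64) = 19 cache lines.
Row-major traversal misses (one per line touched): 16 * ceil(145 * 8 / 64) = 304
Column-major traversal misses (no reuse, every access misses): 16 * 145 = 2320
Ratio = 2320 / 304 = 7.63

7.63


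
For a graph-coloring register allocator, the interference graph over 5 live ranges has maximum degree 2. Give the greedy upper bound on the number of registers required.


Greedy coloring never needs more than (max_degree + 1) colors: when coloring a vertex, at most max_degree neighbors are already colored.
Upper bound = 2 + 1 = 3

3


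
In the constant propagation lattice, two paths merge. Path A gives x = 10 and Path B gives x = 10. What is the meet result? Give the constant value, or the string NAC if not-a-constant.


Meet operation: if both paths give the same constant, result is that constant; if they differ, result is NAC (not-a-constant).
Path A: 10, Path B: 10 -> equal
Result: constant -> 10

10


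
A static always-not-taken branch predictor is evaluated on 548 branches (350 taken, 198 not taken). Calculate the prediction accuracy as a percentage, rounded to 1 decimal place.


Predictor: always-not-taken
Correct predictions = 198
Accuracy = 198 / 548 * 100 = 36.1%

36.1


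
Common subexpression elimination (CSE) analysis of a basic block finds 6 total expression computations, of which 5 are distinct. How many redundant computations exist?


CSE count = total expressions - unique expressions
= 6 - 5 = 1

1


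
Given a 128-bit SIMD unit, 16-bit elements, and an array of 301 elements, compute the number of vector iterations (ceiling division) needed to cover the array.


Width = 128 / 16 = 8 elements per vector op
Iterations = ceil(301 / 8) = 38

38


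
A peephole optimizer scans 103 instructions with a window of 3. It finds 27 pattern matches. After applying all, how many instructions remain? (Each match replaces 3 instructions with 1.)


Each match removes 2 instructions.
Total removed = 27 * 2 = 54
Remaining = 103 - 54 = 49

49


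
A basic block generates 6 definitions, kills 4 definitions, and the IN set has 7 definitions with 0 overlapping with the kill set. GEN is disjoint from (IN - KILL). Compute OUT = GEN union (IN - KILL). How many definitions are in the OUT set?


IN - KILL: 7 - 0 = 7 surviving definitions
OUT = GEN + surviving = 6 + 7 = 13

13


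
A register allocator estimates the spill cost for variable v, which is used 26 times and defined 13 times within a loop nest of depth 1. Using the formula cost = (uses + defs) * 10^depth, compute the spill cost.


uses + defs = 26 + 13 = 39
10^1 = 10
Spill cost = 39 * 10 = 390

390


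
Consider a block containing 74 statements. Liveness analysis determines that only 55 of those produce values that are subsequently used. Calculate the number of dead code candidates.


Dead code = total statements - live definitions
= 74 - 55 = 19

19


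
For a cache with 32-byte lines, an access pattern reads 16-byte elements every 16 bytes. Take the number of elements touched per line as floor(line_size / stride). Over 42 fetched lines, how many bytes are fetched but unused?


Elements per line = floor(32 / 16) = 2
Bytes used per line = 2 * 16 = 32
Wasted per line = 32 - 32 = 0
Total wasted = 0 * 42 = 0

0


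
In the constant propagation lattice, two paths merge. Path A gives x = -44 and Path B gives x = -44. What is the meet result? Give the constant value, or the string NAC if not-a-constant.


Meet operation: if both paths give the same constant, result is that constant; if they differ, result is NAC (not-a-constant).
Path A: -44, Path B: -44 -> equal
Result: constant -> -44

-44


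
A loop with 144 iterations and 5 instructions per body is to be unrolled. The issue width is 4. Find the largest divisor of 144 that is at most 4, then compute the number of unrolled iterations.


Largest divisor of 144 <= 4 is 4
New iterations = 144 / 4 = 36

36


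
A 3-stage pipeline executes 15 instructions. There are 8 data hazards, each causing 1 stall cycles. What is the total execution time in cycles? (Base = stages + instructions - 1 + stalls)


Base cycles = 3 + 15 - 1 = 17
Total stalls = 8 * 1 = 8
Total = 17 + 8 = 25

25


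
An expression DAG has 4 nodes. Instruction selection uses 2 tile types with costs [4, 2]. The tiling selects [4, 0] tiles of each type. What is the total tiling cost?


Total cost = sum(count_i * cost_i)
= 4*4 + 0*2
= 16

16


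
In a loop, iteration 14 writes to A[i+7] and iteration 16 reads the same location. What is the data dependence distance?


Distance = read iteration - write iteration
= 16 - 14 = 2

2


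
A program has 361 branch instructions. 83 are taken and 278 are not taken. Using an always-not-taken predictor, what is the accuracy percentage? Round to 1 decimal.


Predictor: always-not-taken
Correct predictions = 278
Accuracy = 278 / 361 * 100 = 77.0%

77.0


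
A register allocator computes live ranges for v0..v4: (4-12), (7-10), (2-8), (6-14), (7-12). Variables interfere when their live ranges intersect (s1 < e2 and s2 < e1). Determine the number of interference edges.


Check all pairs for overlapping intervals.
Two intervals (s1,e1) and (s2,e2) overlap if s1 < e2 and s2 < e1.
v0 (4-12) vs v1..v4: overlaps v1, v2, v3, v4 -> 4
v1 (7-10) vs v2..v4: overlaps v2, v3, v4 -> 3
v2 (2-8) vs v3..v4: overlaps v3, v4 -> 2
v3 (6-14) vs v4: overlaps v4 -> 1
Total overlapping pairs = 4 + 3 + 2 + 1 = 10

10


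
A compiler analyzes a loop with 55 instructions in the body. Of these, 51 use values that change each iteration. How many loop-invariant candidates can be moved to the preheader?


Invariant candidates = total - loop-dependent
= 55 - 51 = 4

4


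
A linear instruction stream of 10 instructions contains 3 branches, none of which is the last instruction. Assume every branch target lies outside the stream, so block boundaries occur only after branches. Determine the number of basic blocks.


With no in-sequence branch targets, the leaders are the first instruction plus the instruction after each branch.
Number of basic blocks = branches + 1
= 3 + 1 = 4

4


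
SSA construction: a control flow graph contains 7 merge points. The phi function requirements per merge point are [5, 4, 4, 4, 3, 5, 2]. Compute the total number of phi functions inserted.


Total phi functions = sum of phi functions at each join node
= 5 + 4 + 4 + 4 + 3 + 5 + 2 = 27

27


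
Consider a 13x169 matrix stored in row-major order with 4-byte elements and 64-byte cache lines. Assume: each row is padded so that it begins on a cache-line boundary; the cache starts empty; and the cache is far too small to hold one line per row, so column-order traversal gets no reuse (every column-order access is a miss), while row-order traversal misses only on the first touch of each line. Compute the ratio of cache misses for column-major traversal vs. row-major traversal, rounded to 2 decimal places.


Each row occupies 169 * 4 = 676 bytes and starts on a line boundary, so it spans ceil(676 / 64) = 11 cache lines.
Row-major traversal misses (one per line touched): 13 * ceil(169 * 4 / 64) = 143
Column-major traversal misses (no reuse, every access misses): 13 * 169 = 2197
Ratio = 2197 / 143 = 15.36

15.36


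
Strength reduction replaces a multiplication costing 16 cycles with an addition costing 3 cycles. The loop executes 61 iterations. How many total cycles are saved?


Per-iteration saving = 16 - 3 = 13
Total saved = 61 * 13 = 793

793


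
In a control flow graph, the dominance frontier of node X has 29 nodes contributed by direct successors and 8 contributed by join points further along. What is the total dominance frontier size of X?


DF(X) = direct successor contributions + join point contributions
= 29 + 8 = 37

37


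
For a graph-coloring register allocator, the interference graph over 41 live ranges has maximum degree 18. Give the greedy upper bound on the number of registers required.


Greedy coloring never needs more than (max_degree + 1) colors: when coloring a vertex, at most max_degree neighbors are already colored.
Upper bound = 18 + 1 = 19

19


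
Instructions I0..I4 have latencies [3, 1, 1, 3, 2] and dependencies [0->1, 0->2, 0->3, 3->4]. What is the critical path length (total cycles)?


Compute longest path through dependency graph: dist(Ik) = max over predecessors of dist + latency(Ik).
dist(I0) = latency 3 = 3
dist(I1) = dist(I0) + 1 = 3 + 1 = 4
dist(I2) = dist(I0) + 1 = 3 + 1 = 4
dist(I3) = dist(I0) + 3 = 3 + 3 = 6
dist(I4) = dist(I3) + 2 = 6 + 2 = 8
Critical path = max dist = 8

8


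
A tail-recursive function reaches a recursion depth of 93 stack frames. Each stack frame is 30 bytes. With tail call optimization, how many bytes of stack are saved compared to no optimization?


Without TCO: 93 * 30 = 2790 bytes
With TCO: reuse 1 frame = 30 bytes
Savings = 2790 - 30 = 2760

2760


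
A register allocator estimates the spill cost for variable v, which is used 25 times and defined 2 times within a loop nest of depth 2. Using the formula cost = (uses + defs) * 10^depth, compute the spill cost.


uses + defs = 25 + 2 = 27
10^2 = 100
Spill cost = 27 * 100 = 2700

2700


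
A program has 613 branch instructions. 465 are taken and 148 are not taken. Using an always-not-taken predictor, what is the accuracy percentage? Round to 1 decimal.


Predictor: always-not-taken
Correct predictions = 148
Accuracy = 148 / 613 * 100 = 24.1%

24.1


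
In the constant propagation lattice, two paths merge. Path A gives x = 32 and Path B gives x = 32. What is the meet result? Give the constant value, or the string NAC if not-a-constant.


Meet operation: if both paths give the same constant, result is that constant; if they differ, result is NAC (not-a-constant).
Path A: 32, Path B: 32 -> equal
Result: constant -> 32

32


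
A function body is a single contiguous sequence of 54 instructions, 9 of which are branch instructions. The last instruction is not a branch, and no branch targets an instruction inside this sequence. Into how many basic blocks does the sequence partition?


With no in-sequence branch targets, the leaders are the first instruction plus the instruction after each branch.
Number of basic blocks = branches + 1
= 9 + 1 = 10

10


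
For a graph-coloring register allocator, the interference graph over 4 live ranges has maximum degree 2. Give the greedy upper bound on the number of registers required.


Greedy coloring never needs more than (max_degree + 1) colors: when coloring a vertex, at most max_degree neighbors are already colored.
Upper bound = 2 + 1 = 3

3


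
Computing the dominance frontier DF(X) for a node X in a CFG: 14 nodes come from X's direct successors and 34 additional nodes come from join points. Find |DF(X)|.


DF(X) = direct successor contributions + join point contributions
= 14 + 34 = 48

48


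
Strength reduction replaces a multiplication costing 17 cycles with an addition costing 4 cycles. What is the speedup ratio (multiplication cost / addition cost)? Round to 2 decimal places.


Ratio = mult_cost / add_cost = 17 / 4 = 4.25

4.25


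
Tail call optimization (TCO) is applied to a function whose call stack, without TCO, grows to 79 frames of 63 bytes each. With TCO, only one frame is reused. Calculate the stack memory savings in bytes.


Without TCO: 79 * 63 = 4977 bytes
With TCO: reuse 1 frame = 63 bytes
Savings = 4977 - 63 = 4914

4914


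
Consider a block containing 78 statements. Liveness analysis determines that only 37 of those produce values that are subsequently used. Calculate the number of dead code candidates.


Dead code = total statements - live definitions
= 78 - 37 = 41

41


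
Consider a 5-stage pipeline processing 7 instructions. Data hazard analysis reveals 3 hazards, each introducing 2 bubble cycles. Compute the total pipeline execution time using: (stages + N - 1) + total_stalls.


Base cycles = 5 + 7 - 1 = 11
Total stalls = 3 * 2 = 6
Total = 11 + 6 = 17

17


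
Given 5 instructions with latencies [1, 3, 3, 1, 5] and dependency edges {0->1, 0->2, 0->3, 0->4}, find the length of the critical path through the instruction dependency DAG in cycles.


Compute longest path through dependency graph: dist(Ik) = max over predecessors of dist + latency(Ik).
dist(I0) = latency 1 = 1
dist(I1) = dist(I0) + 3 = 1 + 3 = 4
dist(I2) = dist(I0) + 3 = 1 + 3 = 4
dist(I3) = dist(I0) + 1 = 1 + 1 = 2
dist(I4) = dist(I0) + 5 = 1 + 5 = 6
Critical path = max dist = 6

6


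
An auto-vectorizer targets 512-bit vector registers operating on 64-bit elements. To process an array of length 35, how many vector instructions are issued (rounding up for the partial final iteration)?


Width = 512 / 64 = 8 elements per vector op
Iterations = ceil(35 / 8) = 5

5


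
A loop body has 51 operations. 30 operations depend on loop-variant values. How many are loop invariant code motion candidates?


Invariant candidates = total - loop-dependent
= 51 - 30 = 21

21


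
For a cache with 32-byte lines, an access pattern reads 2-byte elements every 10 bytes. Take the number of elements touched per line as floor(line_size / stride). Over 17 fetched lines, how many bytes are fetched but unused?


Elements per line = floor(32 / 10) = 3
Bytes used per line = 3 * 2 = 6
Wasted per line = 32 - 6 = 26
Total wasted = 26 * 17 = 442

442


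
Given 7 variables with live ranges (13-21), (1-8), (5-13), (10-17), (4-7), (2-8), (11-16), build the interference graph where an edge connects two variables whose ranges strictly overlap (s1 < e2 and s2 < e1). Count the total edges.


Check all pairs for overlapping intervals.
Two intervals (s1,e1) and (s2,e2) overlap if s1 < e2 and s2 < e1.
v0 (13-21) vs v1..v6: overlaps v3, v6 -> 2
v1 (1-8) vs v2..v6: overlaps v2, v4, v5 -> 3
v2 (5-13) vs v3..v6: overlaps v3, v4, v5, v6 -> 4
v3 (10-17) vs v4..v6: overlaps v6 -> 1
v4 (4-7) vs v5..v6: overlaps v5 -> 1
v5 (2-8) vs v6: overlaps none -> 0
Total overlapping pairs = 2 + 3 + 4 + 1 + 1 + 0 = 11

11


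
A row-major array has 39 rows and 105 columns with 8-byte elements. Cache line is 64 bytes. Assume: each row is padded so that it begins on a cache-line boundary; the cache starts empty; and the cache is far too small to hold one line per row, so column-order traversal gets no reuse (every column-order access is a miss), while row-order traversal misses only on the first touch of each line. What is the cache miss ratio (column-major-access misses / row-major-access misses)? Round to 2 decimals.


Each row occupies 105 * 8 = 840 bytes and starts on a line boundary, so it spans ceil(840 / 64) = 14 cache lines.
Row-major traversal misses (one per line touched): 39 * ceil(105 * 8 / 64) = 546
Column-major traversal misses (no reuse, every access misses): 39 * 105 = 4095
Ratio = 4095 / 546 = 7.5

7.5


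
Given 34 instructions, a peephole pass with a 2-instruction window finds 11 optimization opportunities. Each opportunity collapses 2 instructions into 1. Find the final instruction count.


Each match removes 1 instructions.
Total removed = 11 * 1 = 11
Remaining = 34 - 11 = 23

23


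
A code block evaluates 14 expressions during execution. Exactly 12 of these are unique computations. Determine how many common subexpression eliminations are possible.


CSE count = total expressions - unique expressions
= 14 - 12 = 2

2


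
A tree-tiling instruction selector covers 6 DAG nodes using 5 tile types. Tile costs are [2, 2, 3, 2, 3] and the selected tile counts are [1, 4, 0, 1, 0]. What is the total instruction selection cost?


Total cost = sum(count_i * cost_i)
= 1*2 + 4*2 + 0*3 + 1*2 + 0*3
= 12

12
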